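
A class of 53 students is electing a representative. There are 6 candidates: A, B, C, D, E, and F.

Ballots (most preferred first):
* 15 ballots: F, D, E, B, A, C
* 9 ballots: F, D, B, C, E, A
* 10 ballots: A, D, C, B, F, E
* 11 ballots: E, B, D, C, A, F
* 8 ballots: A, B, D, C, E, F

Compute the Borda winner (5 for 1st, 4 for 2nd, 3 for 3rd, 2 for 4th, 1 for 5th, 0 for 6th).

D

A: 15×1 + 9×0 + 10×5 + 11×1 + 8×5 = 116
B: 15×2 + 9×3 + 10×2 + 11×4 + 8×4 = 153
C: 15×0 + 9×2 + 10×3 + 11×2 + 8×2 = 86
D: 15×4 + 9×4 + 10×4 + 11×3 + 8×3 = 193
E: 15×3 + 9×1 + 10×0 + 11×5 + 8×1 = 117
F: 15×5 + 9×5 + 10×1 + 11×0 + 8×0 = 130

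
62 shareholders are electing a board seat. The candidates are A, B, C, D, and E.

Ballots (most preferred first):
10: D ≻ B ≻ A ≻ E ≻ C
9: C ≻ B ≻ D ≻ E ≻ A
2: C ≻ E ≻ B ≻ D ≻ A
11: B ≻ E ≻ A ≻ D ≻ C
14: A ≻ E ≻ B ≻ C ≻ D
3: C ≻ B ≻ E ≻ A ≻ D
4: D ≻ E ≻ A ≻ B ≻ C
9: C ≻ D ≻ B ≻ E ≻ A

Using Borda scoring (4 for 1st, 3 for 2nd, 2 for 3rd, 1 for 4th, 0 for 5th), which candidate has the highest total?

B

A: 10×2 + 9×0 + 2×0 + 11×2 + 14×4 + 3×1 + 4×2 + 9×0 = 109
B: 10×3 + 9×3 + 2×2 + 11×4 + 14×2 + 3×3 + 4×1 + 9×2 = 164
C: 10×0 + 9×4 + 2×4 + 11×0 + 14×1 + 3×4 + 4×0 + 9×4 = 106
D: 10×4 + 9×2 + 2×1 + 11×1 + 14×0 + 3×0 + 4×4 + 9×3 = 114
E: 10×1 + 9×1 + 2×3 + 11×3 + 14×3 + 3×2 + 4×3 + 9×1 = 127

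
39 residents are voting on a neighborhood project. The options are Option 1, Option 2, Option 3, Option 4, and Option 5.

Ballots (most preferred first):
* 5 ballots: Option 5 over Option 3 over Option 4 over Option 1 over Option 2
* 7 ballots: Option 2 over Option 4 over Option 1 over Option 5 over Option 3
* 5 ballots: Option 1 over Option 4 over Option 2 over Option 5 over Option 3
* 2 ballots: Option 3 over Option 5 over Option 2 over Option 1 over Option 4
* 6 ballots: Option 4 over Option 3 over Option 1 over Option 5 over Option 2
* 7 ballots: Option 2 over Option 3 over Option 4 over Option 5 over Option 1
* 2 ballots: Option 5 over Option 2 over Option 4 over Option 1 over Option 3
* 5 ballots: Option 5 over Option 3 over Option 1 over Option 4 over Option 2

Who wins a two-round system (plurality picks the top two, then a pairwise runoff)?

Round 1 first-place votes: Option 1 5, Option 2 14, Option 3 2, Option 4 6, Option 5 12. Option 2 and Option 5 advance.
Runoff: Option 2 is ranked above Option 5 on 19 ballots, Option 5 above Option 2 on 20.

Option 5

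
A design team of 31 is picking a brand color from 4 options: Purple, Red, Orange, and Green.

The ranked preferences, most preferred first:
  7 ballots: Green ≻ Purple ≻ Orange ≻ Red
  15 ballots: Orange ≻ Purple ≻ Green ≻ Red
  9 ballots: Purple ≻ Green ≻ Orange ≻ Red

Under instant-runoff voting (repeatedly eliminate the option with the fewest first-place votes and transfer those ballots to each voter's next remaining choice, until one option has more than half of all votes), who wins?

Purple

Round 1: Purple 9, Red 0, Orange 15, Green 7. Red eliminated.
Round 2: Purple 9, Orange 15, Green 7. Green eliminated.
Round 3: Purple 16, Orange 15. Purple has a majority (≥16).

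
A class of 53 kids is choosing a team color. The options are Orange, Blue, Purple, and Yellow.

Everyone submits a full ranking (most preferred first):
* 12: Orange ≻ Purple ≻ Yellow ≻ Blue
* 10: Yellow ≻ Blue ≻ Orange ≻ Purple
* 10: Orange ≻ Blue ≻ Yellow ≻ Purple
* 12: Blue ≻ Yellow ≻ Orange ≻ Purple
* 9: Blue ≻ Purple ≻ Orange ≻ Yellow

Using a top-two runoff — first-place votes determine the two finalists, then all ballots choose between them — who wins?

Round 1 first-place votes: Orange 22, Blue 21, Purple 0, Yellow 10. Orange and Blue advance.
Runoff: Orange is ranked above Blue on 22 ballots, Blue above Orange on 31.

Blue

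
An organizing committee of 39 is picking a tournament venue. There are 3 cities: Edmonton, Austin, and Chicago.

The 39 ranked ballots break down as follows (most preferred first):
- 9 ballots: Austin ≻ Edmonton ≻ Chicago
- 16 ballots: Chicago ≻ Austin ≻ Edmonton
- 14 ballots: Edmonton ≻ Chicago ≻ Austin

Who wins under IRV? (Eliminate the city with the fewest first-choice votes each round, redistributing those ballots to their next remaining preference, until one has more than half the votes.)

Round 1: Edmonton 14, Austin 9, Chicago 16. Austin eliminated.
Round 2: Edmonton 23, Chicago 16. Edmonton has a majority (≥20).

Edmonton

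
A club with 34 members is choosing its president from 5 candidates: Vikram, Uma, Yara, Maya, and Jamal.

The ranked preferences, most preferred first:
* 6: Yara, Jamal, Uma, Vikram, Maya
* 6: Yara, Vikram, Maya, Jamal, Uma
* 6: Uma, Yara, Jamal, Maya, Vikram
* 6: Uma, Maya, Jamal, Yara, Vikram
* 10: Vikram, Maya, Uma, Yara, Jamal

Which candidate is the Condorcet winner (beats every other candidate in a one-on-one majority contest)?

Uma

Uma vs Vikram: 18–16
Uma vs Yara: 22–12
Uma vs Maya: 18–16
Uma vs Jamal: 22–12
Uma beats every other candidate.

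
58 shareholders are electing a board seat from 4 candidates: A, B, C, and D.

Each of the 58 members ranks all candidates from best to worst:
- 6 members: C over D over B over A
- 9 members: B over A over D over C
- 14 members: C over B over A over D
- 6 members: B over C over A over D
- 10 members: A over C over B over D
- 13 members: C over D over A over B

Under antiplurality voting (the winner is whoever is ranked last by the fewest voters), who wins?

Last-place votes: A 6, B 13, C 9, D 30.

A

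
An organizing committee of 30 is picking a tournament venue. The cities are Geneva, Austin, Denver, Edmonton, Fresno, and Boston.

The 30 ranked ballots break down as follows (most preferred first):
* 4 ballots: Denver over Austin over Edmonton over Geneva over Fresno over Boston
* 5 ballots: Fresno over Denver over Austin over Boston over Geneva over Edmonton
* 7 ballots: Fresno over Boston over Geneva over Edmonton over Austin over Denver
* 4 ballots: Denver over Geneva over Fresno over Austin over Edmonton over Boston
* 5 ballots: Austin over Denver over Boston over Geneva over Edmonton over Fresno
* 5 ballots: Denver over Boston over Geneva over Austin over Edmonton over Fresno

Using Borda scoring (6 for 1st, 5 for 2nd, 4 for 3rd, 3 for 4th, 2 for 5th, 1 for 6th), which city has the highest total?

Denver

Geneva: 4×3 + 5×2 + 7×4 + 4×5 + 5×3 + 5×4 = 105
Austin: 4×5 + 5×4 + 7×2 + 4×3 + 5×6 + 5×3 = 111
Denver: 4×6 + 5×5 + 7×1 + 4×6 + 5×5 + 5×6 = 135
Edmonton: 4×4 + 5×1 + 7×3 + 4×2 + 5×2 + 5×2 = 70
Fresno: 4×2 + 5×6 + 7×6 + 4×4 + 5×1 + 5×1 = 106
Boston: 4×1 + 5×3 + 7×5 + 4×1 + 5×4 + 5×5 = 103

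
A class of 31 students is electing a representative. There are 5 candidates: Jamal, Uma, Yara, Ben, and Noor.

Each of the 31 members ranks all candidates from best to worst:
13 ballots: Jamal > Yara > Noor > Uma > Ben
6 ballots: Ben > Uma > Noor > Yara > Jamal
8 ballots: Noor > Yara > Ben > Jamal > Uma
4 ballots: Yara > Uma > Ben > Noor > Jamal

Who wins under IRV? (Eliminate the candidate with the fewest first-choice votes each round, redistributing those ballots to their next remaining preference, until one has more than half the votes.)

Round 1: Jamal 13, Uma 0, Yara 4, Ben 6, Noor 8. Uma eliminated.
Round 2: Jamal 13, Yara 4, Ben 6, Noor 8. Yara eliminated.
Round 3: Jamal 13, Ben 10, Noor 8. Noor eliminated.
Round 4: Jamal 13, Ben 18. Ben has a majority (≥16).

Ben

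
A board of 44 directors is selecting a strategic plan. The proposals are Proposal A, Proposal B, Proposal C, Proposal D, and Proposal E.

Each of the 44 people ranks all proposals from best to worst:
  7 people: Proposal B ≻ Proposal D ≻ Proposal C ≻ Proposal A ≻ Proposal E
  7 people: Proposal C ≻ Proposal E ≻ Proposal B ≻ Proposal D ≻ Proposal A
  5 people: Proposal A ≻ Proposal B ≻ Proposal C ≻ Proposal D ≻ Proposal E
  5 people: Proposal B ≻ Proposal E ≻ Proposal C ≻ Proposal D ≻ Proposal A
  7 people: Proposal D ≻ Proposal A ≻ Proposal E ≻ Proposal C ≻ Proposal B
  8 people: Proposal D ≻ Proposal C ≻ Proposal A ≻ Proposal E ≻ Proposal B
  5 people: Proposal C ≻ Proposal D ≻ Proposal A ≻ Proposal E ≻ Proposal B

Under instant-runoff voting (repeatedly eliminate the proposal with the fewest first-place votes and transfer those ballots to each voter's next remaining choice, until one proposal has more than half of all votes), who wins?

Proposal B

Round 1: Proposal A 5, Proposal B 12, Proposal C 12, Proposal D 15, Proposal E 0. Proposal E eliminated.
Round 2: Proposal A 5, Proposal B 12, Proposal C 12, Proposal D 15. Proposal A eliminated.
Round 3: Proposal B 17, Proposal C 12, Proposal D 15. Proposal C eliminated.
Round 4: Proposal B 24, Proposal D 20. Proposal B has a majority (≥23).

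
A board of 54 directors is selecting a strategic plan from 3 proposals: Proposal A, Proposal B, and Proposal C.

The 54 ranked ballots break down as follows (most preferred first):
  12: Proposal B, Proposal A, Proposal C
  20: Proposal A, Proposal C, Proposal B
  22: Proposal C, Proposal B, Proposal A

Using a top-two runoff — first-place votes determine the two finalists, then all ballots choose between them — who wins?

Round 1 first-place votes: Proposal A 20, Proposal B 12, Proposal C 22. Proposal C and Proposal A advance.
Runoff: Proposal C is ranked above Proposal A on 22 ballots, Proposal A above Proposal C on 32.

Proposal A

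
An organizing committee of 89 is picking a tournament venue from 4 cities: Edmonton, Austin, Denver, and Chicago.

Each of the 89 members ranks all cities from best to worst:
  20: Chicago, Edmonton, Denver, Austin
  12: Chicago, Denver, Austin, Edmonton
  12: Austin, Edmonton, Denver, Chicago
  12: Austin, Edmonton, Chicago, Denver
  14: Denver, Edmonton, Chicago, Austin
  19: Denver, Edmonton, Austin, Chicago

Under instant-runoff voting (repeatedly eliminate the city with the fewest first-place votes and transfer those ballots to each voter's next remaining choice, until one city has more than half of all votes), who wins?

Round 1: Edmonton 0, Austin 24, Denver 33, Chicago 32. Edmonton eliminated.
Round 2: Austin 24, Denver 33, Chicago 32. Austin eliminated.
Round 3: Denver 45, Chicago 44. Denver has a majority (≥45).

Denver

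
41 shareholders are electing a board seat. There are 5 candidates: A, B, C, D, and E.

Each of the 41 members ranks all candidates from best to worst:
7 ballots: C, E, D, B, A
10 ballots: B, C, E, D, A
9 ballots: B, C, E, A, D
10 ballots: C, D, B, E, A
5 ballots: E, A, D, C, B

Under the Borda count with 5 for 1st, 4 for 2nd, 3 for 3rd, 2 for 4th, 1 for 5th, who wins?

A: 7×1 + 10×1 + 9×2 + 10×1 + 5×4 = 65
B: 7×2 + 10×5 + 9×5 + 10×3 + 5×1 = 144
C: 7×5 + 10×4 + 9×4 + 10×5 + 5×2 = 171
D: 7×3 + 10×2 + 9×1 + 10×4 + 5×3 = 105
E: 7×4 + 10×3 + 9×3 + 10×2 + 5×5 = 130

C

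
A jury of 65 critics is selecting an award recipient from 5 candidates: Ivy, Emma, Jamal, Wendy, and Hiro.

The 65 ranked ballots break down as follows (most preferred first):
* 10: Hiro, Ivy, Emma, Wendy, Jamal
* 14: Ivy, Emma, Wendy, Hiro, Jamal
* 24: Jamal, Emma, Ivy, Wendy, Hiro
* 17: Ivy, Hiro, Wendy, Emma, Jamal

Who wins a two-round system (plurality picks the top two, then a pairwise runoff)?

Ivy

Round 1 first-place votes: Ivy 31, Emma 0, Jamal 24, Wendy 0, Hiro 10. Ivy and Jamal advance.
Runoff: Ivy is ranked above Jamal on 41 ballots, Jamal above Ivy on 24.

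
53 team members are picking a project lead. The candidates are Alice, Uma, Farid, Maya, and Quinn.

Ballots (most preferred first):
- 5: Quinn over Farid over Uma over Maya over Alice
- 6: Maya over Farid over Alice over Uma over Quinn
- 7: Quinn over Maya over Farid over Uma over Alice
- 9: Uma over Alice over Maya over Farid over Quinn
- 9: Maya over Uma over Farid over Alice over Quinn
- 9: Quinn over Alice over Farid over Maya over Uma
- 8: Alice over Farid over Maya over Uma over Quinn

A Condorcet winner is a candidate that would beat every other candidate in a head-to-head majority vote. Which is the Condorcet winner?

Maya vs Alice: 27–26
Maya vs Uma: 39–14
Maya vs Farid: 31–22
Maya vs Quinn: 32–21
Maya beats every other candidate.

Maya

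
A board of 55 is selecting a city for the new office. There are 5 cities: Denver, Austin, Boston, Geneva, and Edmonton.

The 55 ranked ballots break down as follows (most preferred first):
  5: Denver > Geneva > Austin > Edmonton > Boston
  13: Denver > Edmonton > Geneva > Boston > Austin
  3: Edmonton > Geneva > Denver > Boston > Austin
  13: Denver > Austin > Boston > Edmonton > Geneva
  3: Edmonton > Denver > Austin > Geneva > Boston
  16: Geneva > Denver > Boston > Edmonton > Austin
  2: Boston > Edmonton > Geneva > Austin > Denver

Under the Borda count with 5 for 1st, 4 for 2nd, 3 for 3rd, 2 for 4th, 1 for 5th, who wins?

Denver: 5×5 + 13×5 + 3×3 + 13×5 + 3×4 + 16×4 + 2×1 = 242
Austin: 5×3 + 13×1 + 3×1 + 13×4 + 3×3 + 16×1 + 2×2 = 112
Boston: 5×1 + 13×2 + 3×2 + 13×3 + 3×1 + 16×3 + 2×5 = 137
Geneva: 5×4 + 13×3 + 3×4 + 13×1 + 3×2 + 16×5 + 2×3 = 176
Edmonton: 5×2 + 13×4 + 3×5 + 13×2 + 3×5 + 16×2 + 2×4 = 158

Denver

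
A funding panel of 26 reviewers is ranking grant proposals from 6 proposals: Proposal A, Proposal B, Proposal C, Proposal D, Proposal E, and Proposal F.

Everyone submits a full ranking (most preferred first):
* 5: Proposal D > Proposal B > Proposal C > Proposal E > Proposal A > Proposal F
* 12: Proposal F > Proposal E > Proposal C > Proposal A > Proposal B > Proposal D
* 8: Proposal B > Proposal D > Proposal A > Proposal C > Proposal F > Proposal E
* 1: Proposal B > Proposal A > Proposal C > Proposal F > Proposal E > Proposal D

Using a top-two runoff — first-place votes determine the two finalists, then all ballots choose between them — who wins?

Proposal B

Round 1 first-place votes: Proposal A 0, Proposal B 9, Proposal C 0, Proposal D 5, Proposal E 0, Proposal F 12. Proposal F and Proposal B advance.
Runoff: Proposal F is ranked above Proposal B on 12 ballots, Proposal B above Proposal F on 14.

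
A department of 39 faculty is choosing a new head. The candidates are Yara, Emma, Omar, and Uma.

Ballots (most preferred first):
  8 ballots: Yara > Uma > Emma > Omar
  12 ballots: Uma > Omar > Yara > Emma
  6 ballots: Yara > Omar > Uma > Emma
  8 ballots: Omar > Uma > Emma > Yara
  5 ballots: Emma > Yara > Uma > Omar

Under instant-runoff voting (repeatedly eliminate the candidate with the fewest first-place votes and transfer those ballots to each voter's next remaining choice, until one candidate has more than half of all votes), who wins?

Uma

Round 1: Yara 14, Emma 5, Omar 8, Uma 12. Emma eliminated.
Round 2: Yara 19, Omar 8, Uma 12. Omar eliminated.
Round 3: Yara 19, Uma 20. Uma has a majority (≥20).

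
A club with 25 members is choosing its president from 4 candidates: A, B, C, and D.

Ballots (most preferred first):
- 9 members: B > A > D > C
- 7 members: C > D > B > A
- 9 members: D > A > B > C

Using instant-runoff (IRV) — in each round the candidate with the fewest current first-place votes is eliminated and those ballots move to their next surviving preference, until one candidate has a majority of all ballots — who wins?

Round 1: A 0, B 9, C 7, D 9. A eliminated.
Round 2: B 9, C 7, D 9. C eliminated.
Round 3: B 9, D 16. D has a majority (≥13).

D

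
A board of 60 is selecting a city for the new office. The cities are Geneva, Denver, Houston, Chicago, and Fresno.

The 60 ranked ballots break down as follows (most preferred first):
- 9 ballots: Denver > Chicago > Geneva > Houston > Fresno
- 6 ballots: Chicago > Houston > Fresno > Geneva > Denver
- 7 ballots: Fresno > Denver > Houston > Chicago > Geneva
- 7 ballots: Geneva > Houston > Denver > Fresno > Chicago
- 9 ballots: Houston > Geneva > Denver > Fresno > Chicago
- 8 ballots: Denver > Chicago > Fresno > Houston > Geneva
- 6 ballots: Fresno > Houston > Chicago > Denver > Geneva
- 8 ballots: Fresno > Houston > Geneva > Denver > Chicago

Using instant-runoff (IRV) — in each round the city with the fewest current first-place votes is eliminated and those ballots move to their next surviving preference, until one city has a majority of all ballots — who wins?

Round 1: Geneva 7, Denver 17, Houston 9, Chicago 6, Fresno 21. Chicago eliminated.
Round 2: Geneva 7, Denver 17, Houston 15, Fresno 21. Geneva eliminated.
Round 3: Denver 17, Houston 22, Fresno 21. Denver eliminated.
Round 4: Houston 31, Fresno 29. Houston has a majority (≥31).

Houston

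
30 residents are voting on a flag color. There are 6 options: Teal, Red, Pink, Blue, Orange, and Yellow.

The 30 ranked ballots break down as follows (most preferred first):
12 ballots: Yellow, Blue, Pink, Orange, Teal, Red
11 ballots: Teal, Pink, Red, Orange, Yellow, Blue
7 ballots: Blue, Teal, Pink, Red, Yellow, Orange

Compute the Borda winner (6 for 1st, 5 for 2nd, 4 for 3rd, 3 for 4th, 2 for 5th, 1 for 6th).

Pink

Teal: 12×2 + 11×6 + 7×5 = 125
Red: 12×1 + 11×4 + 7×3 = 77
Pink: 12×4 + 11×5 + 7×4 = 131
Blue: 12×5 + 11×1 + 7×6 = 113
Orange: 12×3 + 11×3 + 7×1 = 76
Yellow: 12×6 + 11×2 + 7×2 = 108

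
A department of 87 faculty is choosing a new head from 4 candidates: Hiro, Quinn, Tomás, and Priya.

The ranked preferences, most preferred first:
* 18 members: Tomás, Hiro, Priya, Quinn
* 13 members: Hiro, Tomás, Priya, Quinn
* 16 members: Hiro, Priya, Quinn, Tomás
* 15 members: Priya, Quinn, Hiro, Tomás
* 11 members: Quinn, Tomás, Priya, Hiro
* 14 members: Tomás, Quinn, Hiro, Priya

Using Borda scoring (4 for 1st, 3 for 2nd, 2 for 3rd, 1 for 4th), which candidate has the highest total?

Hiro: 18×3 + 13×4 + 16×4 + 15×2 + 11×1 + 14×2 = 239
Quinn: 18×1 + 13×1 + 16×2 + 15×3 + 11×4 + 14×3 = 194
Tomás: 18×4 + 13×3 + 16×1 + 15×1 + 11×3 + 14×4 = 231
Priya: 18×2 + 13×2 + 16×3 + 15×4 + 11×2 + 14×1 = 206

Hiro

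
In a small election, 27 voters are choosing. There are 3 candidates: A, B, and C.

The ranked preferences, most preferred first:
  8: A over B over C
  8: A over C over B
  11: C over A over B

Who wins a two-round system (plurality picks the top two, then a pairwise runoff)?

Round 1 first-place votes: A 16, B 0, C 11. A and C advance.
Runoff: A is ranked above C on 16 ballots, C above A on 11.

A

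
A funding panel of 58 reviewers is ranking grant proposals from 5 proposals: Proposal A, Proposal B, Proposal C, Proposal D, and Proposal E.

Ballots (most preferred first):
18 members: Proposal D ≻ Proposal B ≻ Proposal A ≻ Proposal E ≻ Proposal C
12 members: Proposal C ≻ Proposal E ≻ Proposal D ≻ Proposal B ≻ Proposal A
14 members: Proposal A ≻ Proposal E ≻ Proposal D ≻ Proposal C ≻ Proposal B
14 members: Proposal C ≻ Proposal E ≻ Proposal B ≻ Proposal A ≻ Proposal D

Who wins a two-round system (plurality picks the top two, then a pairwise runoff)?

Proposal D

Round 1 first-place votes: Proposal A 14, Proposal B 0, Proposal C 26, Proposal D 18, Proposal E 0. Proposal C and Proposal D advance.
Runoff: Proposal C is ranked above Proposal D on 26 ballots, Proposal D above Proposal C on 32.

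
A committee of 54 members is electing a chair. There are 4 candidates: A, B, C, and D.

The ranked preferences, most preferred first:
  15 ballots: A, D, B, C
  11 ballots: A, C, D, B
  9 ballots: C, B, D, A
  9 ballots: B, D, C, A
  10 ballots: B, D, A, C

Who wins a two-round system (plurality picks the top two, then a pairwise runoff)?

Round 1 first-place votes: A 26, B 19, C 9, D 0. A and B advance.
Runoff: A is ranked above B on 26 ballots, B above A on 28.

B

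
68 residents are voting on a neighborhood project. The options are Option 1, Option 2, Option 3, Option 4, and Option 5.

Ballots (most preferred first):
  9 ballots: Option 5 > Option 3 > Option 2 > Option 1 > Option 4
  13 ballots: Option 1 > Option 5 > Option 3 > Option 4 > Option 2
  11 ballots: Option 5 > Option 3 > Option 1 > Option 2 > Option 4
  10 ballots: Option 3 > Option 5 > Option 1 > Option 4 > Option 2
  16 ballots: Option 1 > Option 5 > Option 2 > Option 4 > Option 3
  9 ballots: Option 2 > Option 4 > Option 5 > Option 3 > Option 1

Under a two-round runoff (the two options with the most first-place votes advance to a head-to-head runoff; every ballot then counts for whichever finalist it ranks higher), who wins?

Option 5

Round 1 first-place votes: Option 1 29, Option 2 9, Option 3 10, Option 4 0, Option 5 20. Option 1 and Option 5 advance.
Runoff: Option 1 is ranked above Option 5 on 29 ballots, Option 5 above Option 1 on 39.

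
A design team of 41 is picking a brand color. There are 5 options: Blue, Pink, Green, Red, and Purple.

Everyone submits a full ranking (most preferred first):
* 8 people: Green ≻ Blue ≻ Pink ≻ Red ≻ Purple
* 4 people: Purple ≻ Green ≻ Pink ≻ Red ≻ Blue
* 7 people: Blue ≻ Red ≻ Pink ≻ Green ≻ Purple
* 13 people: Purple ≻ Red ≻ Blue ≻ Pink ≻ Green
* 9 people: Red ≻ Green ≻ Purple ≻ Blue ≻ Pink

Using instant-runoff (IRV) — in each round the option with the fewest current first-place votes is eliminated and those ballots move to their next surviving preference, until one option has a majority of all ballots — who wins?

Red

Round 1: Blue 7, Pink 0, Green 8, Red 9, Purple 17. Pink eliminated.
Round 2: Blue 7, Green 8, Red 9, Purple 17. Blue eliminated.
Round 3: Green 8, Red 16, Purple 17. Green eliminated.
Round 4: Red 24, Purple 17. Red has a majority (≥21).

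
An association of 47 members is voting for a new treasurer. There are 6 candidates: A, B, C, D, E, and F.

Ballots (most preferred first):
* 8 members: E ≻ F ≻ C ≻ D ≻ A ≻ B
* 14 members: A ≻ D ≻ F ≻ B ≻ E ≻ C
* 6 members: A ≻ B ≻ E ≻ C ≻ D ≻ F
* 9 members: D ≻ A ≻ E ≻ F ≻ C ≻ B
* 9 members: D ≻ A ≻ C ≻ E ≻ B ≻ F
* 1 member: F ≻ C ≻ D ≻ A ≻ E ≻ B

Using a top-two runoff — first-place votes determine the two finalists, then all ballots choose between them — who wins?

D

Round 1 first-place votes: A 20, B 0, C 0, D 18, E 8, F 1. A and D advance.
Runoff: A is ranked above D on 20 ballots, D above A on 27.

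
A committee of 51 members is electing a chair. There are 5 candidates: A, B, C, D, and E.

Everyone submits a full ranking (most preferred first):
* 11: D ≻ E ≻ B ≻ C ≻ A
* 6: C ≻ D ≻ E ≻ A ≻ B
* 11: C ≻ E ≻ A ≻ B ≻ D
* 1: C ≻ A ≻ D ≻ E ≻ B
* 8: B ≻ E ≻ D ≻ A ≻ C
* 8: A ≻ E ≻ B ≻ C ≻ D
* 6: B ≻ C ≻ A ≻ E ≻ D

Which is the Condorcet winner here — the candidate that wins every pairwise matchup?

E

E vs A: 36–15
E vs B: 37–14
E vs C: 27–24
E vs D: 33–18
E beats every other candidate.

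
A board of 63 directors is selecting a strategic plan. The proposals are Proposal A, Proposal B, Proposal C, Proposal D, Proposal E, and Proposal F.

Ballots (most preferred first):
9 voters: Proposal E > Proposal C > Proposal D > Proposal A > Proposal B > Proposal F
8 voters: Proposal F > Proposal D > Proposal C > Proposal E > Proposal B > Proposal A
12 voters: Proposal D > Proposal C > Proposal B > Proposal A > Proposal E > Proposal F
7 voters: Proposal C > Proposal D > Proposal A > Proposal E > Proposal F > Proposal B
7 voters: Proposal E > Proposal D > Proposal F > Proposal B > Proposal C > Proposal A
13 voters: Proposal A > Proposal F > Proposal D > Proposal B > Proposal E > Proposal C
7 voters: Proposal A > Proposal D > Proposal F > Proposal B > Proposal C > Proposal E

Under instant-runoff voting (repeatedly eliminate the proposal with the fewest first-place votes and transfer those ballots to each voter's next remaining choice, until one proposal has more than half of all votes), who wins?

Round 1: Proposal A 20, Proposal B 0, Proposal C 7, Proposal D 12, Proposal E 16, Proposal F 8. Proposal B eliminated.
Round 2: Proposal A 20, Proposal C 7, Proposal D 12, Proposal E 16, Proposal F 8. Proposal C eliminated.
Round 3: Proposal A 20, Proposal D 19, Proposal E 16, Proposal F 8. Proposal F eliminated.
Round 4: Proposal A 20, Proposal D 27, Proposal E 16. Proposal E eliminated.
Round 5: Proposal A 20, Proposal D 43. Proposal D has a majority (≥32).

Proposal D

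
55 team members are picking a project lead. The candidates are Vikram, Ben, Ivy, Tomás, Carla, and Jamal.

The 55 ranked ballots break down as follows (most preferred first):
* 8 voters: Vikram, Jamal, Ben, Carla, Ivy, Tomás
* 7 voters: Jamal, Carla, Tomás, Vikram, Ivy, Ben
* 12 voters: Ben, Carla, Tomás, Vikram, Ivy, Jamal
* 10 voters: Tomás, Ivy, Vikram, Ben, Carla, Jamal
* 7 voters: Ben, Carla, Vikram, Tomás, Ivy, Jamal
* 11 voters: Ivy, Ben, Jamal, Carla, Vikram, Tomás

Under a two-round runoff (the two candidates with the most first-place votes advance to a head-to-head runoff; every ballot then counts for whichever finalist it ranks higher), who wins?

Round 1 first-place votes: Vikram 8, Ben 19, Ivy 11, Tomás 10, Carla 0, Jamal 7. Ben and Ivy advance.
Runoff: Ben is ranked above Ivy on 27 ballots, Ivy above Ben on 28.

Ivy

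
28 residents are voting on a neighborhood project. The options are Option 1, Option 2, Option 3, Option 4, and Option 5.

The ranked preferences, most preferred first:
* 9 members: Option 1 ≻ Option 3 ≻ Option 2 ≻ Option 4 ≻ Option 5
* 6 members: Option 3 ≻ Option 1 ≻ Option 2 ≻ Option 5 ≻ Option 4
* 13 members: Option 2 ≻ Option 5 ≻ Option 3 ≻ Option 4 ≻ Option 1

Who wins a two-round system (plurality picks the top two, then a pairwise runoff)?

Round 1 first-place votes: Option 1 9, Option 2 13, Option 3 6, Option 4 0, Option 5 0. Option 2 and Option 1 advance.
Runoff: Option 2 is ranked above Option 1 on 13 ballots, Option 1 above Option 2 on 15.

Option 1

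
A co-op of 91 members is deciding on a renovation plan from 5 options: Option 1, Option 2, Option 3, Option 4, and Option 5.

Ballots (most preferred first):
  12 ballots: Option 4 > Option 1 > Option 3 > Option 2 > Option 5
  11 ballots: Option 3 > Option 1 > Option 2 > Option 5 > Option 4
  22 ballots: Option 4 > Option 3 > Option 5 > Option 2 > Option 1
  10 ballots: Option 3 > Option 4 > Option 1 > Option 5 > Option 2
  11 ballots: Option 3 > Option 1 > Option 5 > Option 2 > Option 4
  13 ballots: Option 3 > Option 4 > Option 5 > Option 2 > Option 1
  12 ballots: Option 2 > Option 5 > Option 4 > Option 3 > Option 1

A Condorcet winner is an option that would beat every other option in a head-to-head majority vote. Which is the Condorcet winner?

Option 4

Option 4 vs Option 1: 69–22
Option 4 vs Option 2: 57–34
Option 4 vs Option 3: 46–45
Option 4 vs Option 5: 57–34
Option 4 beats every other option.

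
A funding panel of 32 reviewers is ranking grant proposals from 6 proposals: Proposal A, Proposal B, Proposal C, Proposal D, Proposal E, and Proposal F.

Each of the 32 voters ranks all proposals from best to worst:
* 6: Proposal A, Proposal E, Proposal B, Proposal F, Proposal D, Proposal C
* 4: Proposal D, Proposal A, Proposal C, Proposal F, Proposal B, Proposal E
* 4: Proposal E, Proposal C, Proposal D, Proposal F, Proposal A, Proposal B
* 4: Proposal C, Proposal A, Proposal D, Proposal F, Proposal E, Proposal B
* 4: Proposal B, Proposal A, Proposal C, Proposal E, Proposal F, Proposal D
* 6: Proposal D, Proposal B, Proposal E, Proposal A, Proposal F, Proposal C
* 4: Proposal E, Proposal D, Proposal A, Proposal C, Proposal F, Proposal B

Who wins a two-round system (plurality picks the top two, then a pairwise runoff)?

Round 1 first-place votes: Proposal A 6, Proposal B 4, Proposal C 4, Proposal D 10, Proposal E 8, Proposal F 0. Proposal D and Proposal E advance.
Runoff: Proposal D is ranked above Proposal E on 14 ballots, Proposal E above Proposal D on 18.

Proposal E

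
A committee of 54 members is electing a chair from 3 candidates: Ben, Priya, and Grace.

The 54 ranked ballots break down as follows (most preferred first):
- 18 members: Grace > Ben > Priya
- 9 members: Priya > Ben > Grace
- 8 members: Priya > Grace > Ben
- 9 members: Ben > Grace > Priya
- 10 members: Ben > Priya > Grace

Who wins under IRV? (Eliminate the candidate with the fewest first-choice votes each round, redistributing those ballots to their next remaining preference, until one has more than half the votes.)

Ben

Round 1: Ben 19, Priya 17, Grace 18. Priya eliminated.
Round 2: Ben 28, Grace 26. Ben has a majority (≥28).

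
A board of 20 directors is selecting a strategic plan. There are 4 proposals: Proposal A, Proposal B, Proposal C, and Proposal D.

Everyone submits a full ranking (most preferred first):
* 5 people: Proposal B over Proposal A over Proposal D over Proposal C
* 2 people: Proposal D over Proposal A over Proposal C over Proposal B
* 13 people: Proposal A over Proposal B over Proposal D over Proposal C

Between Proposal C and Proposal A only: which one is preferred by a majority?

Proposal C is ranked above Proposal A on 0 ballots; Proposal A above Proposal C on 20.

Proposal A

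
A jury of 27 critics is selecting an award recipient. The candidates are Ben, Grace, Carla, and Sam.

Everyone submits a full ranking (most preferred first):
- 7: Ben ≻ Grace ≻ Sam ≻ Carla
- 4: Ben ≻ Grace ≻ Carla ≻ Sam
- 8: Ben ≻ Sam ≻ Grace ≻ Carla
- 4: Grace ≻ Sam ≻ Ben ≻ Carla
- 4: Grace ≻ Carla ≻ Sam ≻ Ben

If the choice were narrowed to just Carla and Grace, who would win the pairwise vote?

Grace

Carla is ranked above Grace on 0 ballots; Grace above Carla on 27.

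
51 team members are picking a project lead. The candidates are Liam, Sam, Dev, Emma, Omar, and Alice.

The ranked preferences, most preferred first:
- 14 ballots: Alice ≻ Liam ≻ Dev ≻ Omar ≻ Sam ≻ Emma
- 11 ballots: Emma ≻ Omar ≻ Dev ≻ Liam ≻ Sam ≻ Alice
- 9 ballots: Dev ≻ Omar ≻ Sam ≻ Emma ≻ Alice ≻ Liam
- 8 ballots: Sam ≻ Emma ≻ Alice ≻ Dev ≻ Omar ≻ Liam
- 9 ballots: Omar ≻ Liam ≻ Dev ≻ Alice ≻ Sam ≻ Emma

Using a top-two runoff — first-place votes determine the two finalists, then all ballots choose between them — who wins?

Emma

Round 1 first-place votes: Liam 0, Sam 8, Dev 9, Emma 11, Omar 9, Alice 14. Alice and Emma advance.
Runoff: Alice is ranked above Emma on 23 ballots, Emma above Alice on 28.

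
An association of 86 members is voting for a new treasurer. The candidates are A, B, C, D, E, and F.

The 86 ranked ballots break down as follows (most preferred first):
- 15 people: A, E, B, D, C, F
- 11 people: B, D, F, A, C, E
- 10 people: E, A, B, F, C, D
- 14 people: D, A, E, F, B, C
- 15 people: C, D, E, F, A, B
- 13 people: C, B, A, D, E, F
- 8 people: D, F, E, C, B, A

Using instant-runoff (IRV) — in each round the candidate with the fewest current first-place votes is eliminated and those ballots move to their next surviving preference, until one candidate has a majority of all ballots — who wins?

D

Round 1: A 15, B 11, C 28, D 22, E 10, F 0. F eliminated.
Round 2: A 15, B 11, C 28, D 22, E 10. E eliminated.
Round 3: A 25, B 11, C 28, D 22. B eliminated.
Round 4: A 25, C 28, D 33. A eliminated.
Round 5: C 38, D 48. D has a majority (≥44).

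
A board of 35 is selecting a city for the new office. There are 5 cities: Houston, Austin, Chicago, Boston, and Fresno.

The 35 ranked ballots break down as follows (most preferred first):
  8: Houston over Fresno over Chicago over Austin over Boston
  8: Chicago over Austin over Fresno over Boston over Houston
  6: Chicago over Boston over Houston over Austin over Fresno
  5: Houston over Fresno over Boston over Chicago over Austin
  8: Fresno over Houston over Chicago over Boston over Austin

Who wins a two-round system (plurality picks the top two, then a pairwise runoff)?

Houston

Round 1 first-place votes: Houston 13, Austin 0, Chicago 14, Boston 0, Fresno 8. Chicago and Houston advance.
Runoff: Chicago is ranked above Houston on 14 ballots, Houston above Chicago on 21.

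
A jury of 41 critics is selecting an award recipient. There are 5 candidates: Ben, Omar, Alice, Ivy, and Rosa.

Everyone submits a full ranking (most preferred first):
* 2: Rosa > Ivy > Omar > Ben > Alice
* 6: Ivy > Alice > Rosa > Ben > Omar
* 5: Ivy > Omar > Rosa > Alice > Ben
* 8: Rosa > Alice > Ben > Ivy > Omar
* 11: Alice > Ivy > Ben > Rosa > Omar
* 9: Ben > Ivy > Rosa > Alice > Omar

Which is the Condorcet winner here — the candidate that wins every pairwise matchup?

Ivy

Ivy vs Ben: 24–17
Ivy vs Omar: 41–0
Ivy vs Alice: 22–19
Ivy vs Rosa: 31–10
Ivy beats every other candidate.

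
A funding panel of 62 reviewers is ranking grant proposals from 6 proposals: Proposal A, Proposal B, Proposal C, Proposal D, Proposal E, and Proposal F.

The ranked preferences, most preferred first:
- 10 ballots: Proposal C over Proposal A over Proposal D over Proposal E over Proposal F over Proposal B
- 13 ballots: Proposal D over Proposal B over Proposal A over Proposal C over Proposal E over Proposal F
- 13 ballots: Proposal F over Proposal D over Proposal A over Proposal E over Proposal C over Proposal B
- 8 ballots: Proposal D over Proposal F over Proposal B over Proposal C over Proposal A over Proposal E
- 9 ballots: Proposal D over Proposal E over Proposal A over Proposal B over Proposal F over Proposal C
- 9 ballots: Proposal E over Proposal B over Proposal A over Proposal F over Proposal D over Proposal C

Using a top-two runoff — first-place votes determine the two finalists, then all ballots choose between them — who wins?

Proposal D

Round 1 first-place votes: Proposal A 0, Proposal B 0, Proposal C 10, Proposal D 30, Proposal E 9, Proposal F 13. Proposal D and Proposal F advance.
Runoff: Proposal D is ranked above Proposal F on 40 ballots, Proposal F above Proposal D on 22.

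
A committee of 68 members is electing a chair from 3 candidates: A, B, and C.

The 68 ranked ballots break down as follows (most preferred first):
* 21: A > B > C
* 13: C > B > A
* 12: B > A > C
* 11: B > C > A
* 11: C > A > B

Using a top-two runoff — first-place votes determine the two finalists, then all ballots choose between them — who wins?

B

Round 1 first-place votes: A 21, B 23, C 24. C and B advance.
Runoff: C is ranked above B on 24 ballots, B above C on 44.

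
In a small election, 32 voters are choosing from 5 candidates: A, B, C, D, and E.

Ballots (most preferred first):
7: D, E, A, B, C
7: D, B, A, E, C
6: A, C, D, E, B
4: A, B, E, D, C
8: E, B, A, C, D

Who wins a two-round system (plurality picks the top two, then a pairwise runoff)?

Round 1 first-place votes: A 10, B 0, C 0, D 14, E 8. D and A advance.
Runoff: D is ranked above A on 14 ballots, A above D on 18.

A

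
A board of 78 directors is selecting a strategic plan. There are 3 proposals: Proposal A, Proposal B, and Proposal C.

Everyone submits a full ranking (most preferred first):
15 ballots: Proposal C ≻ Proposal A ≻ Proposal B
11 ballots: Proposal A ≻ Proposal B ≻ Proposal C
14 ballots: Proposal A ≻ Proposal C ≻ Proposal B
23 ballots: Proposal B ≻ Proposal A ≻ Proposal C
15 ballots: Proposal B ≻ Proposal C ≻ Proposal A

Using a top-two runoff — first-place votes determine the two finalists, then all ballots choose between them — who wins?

Proposal A

Round 1 first-place votes: Proposal A 25, Proposal B 38, Proposal C 15. Proposal B and Proposal A advance.
Runoff: Proposal B is ranked above Proposal A on 38 ballots, Proposal A above Proposal B on 40.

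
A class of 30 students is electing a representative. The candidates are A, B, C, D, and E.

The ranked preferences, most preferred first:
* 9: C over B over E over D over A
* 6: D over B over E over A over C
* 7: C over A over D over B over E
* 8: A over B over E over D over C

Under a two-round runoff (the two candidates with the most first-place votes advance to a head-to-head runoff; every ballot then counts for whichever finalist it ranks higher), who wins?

Round 1 first-place votes: A 8, B 0, C 16, D 6, E 0. C and A advance.
Runoff: C is ranked above A on 16 ballots, A above C on 14.

C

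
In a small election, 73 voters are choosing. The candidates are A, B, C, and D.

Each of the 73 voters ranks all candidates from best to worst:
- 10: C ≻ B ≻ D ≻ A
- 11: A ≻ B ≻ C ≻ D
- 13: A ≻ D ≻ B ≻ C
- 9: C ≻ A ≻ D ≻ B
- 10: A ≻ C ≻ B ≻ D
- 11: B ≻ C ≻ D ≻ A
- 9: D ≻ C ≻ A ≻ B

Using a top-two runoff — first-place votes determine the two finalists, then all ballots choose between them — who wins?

C

Round 1 first-place votes: A 34, B 11, C 19, D 9. A and C advance.
Runoff: A is ranked above C on 34 ballots, C above A on 39.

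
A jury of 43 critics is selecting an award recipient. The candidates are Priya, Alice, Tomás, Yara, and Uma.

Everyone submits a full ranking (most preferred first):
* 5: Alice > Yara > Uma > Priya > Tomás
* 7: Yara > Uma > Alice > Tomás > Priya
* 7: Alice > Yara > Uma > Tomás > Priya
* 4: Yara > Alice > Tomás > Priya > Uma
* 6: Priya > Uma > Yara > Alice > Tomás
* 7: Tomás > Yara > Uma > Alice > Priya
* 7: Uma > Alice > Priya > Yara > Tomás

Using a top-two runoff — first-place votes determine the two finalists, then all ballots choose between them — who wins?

Round 1 first-place votes: Priya 6, Alice 12, Tomás 7, Yara 11, Uma 7. Alice and Yara advance.
Runoff: Alice is ranked above Yara on 19 ballots, Yara above Alice on 24.

Yara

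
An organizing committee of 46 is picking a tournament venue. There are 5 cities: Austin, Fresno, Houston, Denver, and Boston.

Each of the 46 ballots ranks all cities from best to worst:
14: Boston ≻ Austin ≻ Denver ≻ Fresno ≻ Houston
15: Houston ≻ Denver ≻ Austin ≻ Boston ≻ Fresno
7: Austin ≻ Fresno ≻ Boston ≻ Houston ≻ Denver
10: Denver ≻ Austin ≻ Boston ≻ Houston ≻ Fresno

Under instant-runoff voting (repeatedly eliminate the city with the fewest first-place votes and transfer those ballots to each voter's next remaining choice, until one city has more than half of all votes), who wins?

Round 1: Austin 7, Fresno 0, Houston 15, Denver 10, Boston 14. Fresno eliminated.
Round 2: Austin 7, Houston 15, Denver 10, Boston 14. Austin eliminated.
Round 3: Houston 15, Denver 10, Boston 21. Denver eliminated.
Round 4: Houston 15, Boston 31. Boston has a majority (≥24).

Boston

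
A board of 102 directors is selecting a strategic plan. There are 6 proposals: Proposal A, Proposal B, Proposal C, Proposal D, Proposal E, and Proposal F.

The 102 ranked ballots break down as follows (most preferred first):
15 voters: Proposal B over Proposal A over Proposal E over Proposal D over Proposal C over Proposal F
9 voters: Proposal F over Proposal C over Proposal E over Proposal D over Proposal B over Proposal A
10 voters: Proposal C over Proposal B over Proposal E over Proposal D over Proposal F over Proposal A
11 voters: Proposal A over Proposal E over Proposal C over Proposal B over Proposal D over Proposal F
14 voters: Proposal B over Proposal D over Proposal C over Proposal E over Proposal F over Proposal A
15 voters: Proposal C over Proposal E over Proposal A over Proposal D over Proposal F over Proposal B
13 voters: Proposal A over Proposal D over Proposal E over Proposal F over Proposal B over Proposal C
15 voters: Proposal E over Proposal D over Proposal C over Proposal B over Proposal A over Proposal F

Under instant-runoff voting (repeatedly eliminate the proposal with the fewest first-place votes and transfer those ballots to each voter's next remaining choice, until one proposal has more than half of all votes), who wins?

Proposal C

Round 1: Proposal A 24, Proposal B 29, Proposal C 25, Proposal D 0, Proposal E 15, Proposal F 9. Proposal D eliminated.
Round 2: Proposal A 24, Proposal B 29, Proposal C 25, Proposal E 15, Proposal F 9. Proposal F eliminated.
Round 3: Proposal A 24, Proposal B 29, Proposal C 34, Proposal E 15. Proposal E eliminated.
Round 4: Proposal A 24, Proposal B 29, Proposal C 49. Proposal A eliminated.
Round 5: Proposal B 42, Proposal C 60. Proposal C has a majority (≥52).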